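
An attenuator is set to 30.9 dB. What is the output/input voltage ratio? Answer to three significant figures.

0.0285

Voltage ratio = 10^(dB/20).
10^(-30.9/20) = 10^(-1.545) = 0.0285.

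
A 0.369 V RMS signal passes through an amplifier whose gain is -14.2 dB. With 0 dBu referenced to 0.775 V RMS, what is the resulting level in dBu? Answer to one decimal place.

-20.6 dBu

Input level: 20·log₁₀(0.369/0.775) = -6.45 dBu.
Output: -6.45 − 14.2 = -20.6 dBu.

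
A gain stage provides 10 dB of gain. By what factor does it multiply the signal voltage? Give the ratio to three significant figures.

3.16

Voltage ratio = 10^(dB/20).
10^(10/20) = 10^(0.5000) = 3.16.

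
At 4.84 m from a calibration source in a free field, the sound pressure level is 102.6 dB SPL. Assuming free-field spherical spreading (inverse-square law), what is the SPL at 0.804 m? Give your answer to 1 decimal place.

Inverse-square spreading gives ΔL = −20·log₁₀(d₂/d₁).
ΔL = −20·log₁₀(0.804/4.84) = 15.59 dB, so L₂ = 102.6 + (15.59) = 118.2 dB SPL.

118.2 dB SPL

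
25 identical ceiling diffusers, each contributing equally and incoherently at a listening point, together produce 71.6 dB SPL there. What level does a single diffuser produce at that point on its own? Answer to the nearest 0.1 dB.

57.6 dB SPL

25 equal incoherent sources add 10·log₁₀(25) = 13.98 dB over one source.
L_one = 71.6 − 13.98 = 57.6 dB SPL.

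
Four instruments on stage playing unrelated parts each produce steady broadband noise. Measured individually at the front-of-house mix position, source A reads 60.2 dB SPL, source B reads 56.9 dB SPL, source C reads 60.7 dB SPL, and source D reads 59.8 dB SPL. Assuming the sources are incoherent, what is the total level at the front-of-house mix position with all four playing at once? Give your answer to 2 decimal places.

Add the sources as powers (linear), then convert back to dB:
L_total = 10·log₁₀(10^(60.2/10) + 10^(56.9/10) + 10^(60.7/10) + 10^(59.8/10)) = 10·log₁₀(3667000) = 65.64 dB SPL.

65.64 dB SPL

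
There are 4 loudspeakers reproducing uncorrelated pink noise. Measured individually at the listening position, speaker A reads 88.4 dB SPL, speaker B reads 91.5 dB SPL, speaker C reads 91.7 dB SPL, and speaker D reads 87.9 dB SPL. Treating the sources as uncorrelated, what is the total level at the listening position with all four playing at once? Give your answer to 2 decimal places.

96.23 dB SPL

Uncorrelated sources add in intensity (power), not in dB.
L_total = 10·log₁₀(10^(88.4/10) + 10^(91.5/10) + 10^(91.7/10) + 10^(87.9/10)) = 10·log₁₀(4200000000) = 96.23 dB SPL.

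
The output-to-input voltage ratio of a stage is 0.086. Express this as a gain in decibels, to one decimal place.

Voltage is an amplitude quantity, so gain = 20·log₁₀(V_out/V_in).
20·log₁₀(0.086) = -21.3 dB.

-21.3 dB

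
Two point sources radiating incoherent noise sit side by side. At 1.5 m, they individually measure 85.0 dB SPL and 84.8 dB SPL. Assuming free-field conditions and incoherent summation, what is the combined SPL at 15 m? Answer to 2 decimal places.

Combined at 1.5 m: 10·log₁₀(10^(85.0/10)+10^(84.8/10)) = 87.911 dB SPL.
Then apply −20·log₁₀(15/1.5) = -20.000 dB → 67.91 dB SPL.

67.91 dB SPL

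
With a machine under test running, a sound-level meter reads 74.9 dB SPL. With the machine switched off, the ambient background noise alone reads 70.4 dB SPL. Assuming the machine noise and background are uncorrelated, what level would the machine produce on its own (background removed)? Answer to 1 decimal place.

73.0 dB SPL

Remove the background by subtracting linear intensities:
L_src = 10·log₁₀(10^(74.9/10) − 10^(70.4/10)) = 10·log₁₀(19940000) = 73.0 dB SPL.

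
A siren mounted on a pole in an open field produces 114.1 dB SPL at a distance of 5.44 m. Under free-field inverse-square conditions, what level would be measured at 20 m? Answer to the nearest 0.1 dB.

102.8 dB SPL

For a point source in a free field, ΔL = −20·log₁₀(d₂/d₁).
ΔL = −20·log₁₀(20/5.44) = -11.31 dB, so L₂ = 114.1 + (-11.31) = 102.8 dB SPL.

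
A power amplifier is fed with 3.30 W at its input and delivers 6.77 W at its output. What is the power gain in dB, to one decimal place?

Power is a power quantity, so gain = 10·log₁₀(P_out/P_in).
10·log₁₀(6.77/3.30) = 10·log₁₀(2.052) = 3.1 dB.

3.1 dB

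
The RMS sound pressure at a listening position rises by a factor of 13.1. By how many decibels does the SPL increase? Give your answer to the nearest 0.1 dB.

SPL change from a pressure ratio uses the 20·log₁₀ form:
20·log₁₀(13.1) = 22.3 dB.

22.3 dB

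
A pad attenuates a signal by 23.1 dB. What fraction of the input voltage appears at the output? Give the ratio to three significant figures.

0.0700

Voltage ratio = 10^(dB/20).
10^(-23.1/20) = 10^(-1.155) = 0.0700.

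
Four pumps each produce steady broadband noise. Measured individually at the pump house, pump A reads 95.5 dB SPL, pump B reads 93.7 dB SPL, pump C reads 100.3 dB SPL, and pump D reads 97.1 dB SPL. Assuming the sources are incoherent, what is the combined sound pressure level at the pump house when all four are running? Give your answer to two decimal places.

Add the sources as powers (linear), then convert back to dB:
L_total = 10·log₁₀(10^(95.5/10) + 10^(93.7/10) + 10^(100.3/10) + 10^(97.1/10)) = 10·log₁₀(21736000000) = 103.37 dB SPL.

103.37 dB SPL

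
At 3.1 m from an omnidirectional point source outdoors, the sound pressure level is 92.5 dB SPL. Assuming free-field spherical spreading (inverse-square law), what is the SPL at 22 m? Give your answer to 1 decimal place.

For a point source in a free field, ΔL = −20·log₁₀(d₂/d₁).
ΔL = −20·log₁₀(22/3.1) = -17.02 dB, so L₂ = 92.5 + (-17.02) = 75.5 dB SPL.

75.5 dB SPL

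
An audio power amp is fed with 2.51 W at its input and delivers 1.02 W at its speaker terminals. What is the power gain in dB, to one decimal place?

-3.9 dB

Power is a power quantity, so gain = 10·log₁₀(P_out/P_in).
10·log₁₀(1.02/2.51) = 10·log₁₀(0.4064) = -3.9 dB.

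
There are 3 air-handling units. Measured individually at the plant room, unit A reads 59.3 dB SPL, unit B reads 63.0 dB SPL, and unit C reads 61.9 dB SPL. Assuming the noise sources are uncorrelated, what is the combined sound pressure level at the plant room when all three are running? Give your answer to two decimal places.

66.43 dB SPL

Incoherent sources sum as intensities:
L_total = 10·log₁₀(10^(59.3/10) + 10^(63.0/10) + 10^(61.9/10)) = 10·log₁₀(4395000) = 66.43 dB SPL.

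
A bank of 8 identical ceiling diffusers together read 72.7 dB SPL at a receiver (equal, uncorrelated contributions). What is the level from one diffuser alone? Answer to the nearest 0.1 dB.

63.7 dB SPL

8 equal incoherent sources add 10·log₁₀(8) = 9.03 dB over one source.
L_one = 72.7 − 9.03 = 63.7 dB SPL.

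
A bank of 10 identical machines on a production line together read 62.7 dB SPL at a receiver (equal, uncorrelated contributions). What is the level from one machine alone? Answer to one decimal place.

52.7 dB SPL

10 equal incoherent sources add 10·log₁₀(10) = 10.00 dB over one source.
L_one = 62.7 − 10.00 = 52.7 dB SPL.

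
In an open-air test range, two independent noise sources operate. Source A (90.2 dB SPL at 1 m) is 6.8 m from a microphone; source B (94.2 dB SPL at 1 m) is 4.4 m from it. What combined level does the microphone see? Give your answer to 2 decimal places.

At the listener: L_A = 90.2 − 20·log₁₀(6.8) = 73.550 dB; L_B = 94.2 − 20·log₁₀(4.4) = 81.331 dB.
Combined: 10·log₁₀(10^(73.550/10)+10^(81.331/10)) = 82.00 dB SPL.

82.00 dB SPL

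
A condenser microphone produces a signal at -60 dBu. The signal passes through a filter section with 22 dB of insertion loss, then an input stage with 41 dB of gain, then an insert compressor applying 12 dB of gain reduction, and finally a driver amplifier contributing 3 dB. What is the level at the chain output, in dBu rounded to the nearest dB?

Gain stages sum in dB:
-60 − 22 + 41 − 12 + 3 = -50 dBu.

-50 dBu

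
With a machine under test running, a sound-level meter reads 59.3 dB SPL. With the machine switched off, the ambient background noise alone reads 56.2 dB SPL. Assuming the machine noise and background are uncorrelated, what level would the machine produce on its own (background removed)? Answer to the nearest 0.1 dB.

Remove the background by subtracting linear intensities:
L_src = 10·log₁₀(10^(59.3/10) − 10^(56.2/10)) = 10·log₁₀(434300) = 56.4 dB SPL.

56.4 dB SPL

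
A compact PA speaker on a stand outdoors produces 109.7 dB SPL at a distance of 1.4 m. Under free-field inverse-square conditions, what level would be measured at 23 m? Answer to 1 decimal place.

Free-field point source: level drops by 20·log₁₀ of the distance ratio.
ΔL = −20·log₁₀(23/1.4) = -24.31 dB, so L₂ = 109.7 + (-24.31) = 85.4 dB SPL.

85.4 dB SPL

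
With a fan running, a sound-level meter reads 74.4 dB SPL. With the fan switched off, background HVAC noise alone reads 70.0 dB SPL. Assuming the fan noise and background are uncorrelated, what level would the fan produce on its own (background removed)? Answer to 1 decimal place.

72.4 dB SPL

Subtract intensities: L_src = 10·log₁₀(10^(L_total/10) − 10^(L_bg/10)).
L_src = 10·log₁₀(10^(74.4/10) − 10^(70.0/10)) = 10·log₁₀(17540000) = 72.4 dB SPL.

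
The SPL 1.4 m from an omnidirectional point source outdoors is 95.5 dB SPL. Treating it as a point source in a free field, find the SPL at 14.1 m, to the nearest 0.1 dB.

Inverse-square spreading gives ΔL = −20·log₁₀(d₂/d₁).
ΔL = −20·log₁₀(14.1/1.4) = -20.06 dB, so L₂ = 95.5 + (-20.06) = 75.4 dB SPL.

75.4 dB SPL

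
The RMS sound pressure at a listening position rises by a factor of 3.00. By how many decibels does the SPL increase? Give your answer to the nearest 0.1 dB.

9.5 dB

Sound pressure is an amplitude quantity: ΔL = 20·log₁₀(p₂/p₁).
20·log₁₀(3.00) = 9.5 dB.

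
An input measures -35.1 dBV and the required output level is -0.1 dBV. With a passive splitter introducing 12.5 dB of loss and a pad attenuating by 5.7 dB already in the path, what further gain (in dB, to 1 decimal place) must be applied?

The required make-up gain is the shortfall in the dB sum.
G = -0.1 − (-35.1) + 12.5 + 5.7 = 53.2 dB.

53.2 dB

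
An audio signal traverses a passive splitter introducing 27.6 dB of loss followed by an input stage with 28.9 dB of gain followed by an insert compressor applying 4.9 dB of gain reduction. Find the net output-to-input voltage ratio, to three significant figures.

0.661

Net gain = (−27.6) + 28.9 + (−4.9) = -3.6 dB.
Voltage ratio = 10^(-3.6/20) = 0.661.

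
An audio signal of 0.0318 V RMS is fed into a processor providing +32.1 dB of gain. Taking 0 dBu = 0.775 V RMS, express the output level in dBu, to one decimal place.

+4.4 dBu

Input level: 20·log₁₀(0.0318/0.775) = -27.74 dBu.
Output: -27.74 + 32.1 = +4.4 dBu.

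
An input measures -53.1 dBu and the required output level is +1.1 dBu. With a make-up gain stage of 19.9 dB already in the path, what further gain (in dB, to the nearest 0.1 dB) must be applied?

34.3 dB

The required make-up gain is the shortfall in the dB sum.
G = +1.1 − (-53.1) − 19.9 = 34.3 dB.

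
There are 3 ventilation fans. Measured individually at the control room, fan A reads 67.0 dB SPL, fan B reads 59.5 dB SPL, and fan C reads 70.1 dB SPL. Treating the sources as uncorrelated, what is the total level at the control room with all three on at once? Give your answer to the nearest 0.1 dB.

72.1 dB SPL

Add the sources as powers (linear), then convert back to dB:
L_total = 10·log₁₀(10^(67.0/10) + 10^(59.5/10) + 10^(70.1/10)) = 10·log₁₀(16140000) = 72.1 dB SPL.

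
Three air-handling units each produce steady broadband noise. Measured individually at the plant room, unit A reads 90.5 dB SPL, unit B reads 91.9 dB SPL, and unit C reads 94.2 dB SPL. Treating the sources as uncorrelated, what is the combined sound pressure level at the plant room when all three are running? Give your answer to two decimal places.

97.24 dB SPL

Uncorrelated sources add in intensity (power), not in dB.
L_total = 10·log₁₀(10^(90.5/10) + 10^(91.9/10) + 10^(94.2/10)) = 10·log₁₀(5301000000) = 97.24 dB SPL.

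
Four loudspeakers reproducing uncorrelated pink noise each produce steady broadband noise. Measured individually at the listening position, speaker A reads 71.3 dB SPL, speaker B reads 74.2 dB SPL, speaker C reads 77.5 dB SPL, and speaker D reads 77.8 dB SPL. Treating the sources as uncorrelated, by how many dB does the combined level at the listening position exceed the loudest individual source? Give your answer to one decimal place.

Uncorrelated sources add in intensity (power), not in dB.
L_total = 10·log₁₀(10^(71.3/10) + 10^(74.2/10) + 10^(77.5/10) + 10^(77.8/10)) = 81.94 dB SPL.
Excess over the loudest (77.8 dB): 81.94 − 77.8 = 4.1 dB.

4.1 dB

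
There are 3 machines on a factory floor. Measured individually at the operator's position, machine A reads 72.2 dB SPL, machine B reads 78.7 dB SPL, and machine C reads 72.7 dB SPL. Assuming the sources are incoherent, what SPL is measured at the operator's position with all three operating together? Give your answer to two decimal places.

80.39 dB SPL

Uncorrelated sources add in intensity (power), not in dB.
L_total = 10·log₁₀(10^(72.2/10) + 10^(78.7/10) + 10^(72.7/10)) = 10·log₁₀(109300000) = 80.39 dB SPL.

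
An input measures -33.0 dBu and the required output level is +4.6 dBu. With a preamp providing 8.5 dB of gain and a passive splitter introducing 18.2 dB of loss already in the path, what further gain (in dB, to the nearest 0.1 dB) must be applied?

47.3 dB

The required make-up gain is the shortfall in the dB sum.
G = +4.6 − (-33.0) − 8.5 + 18.2 = 47.3 dB.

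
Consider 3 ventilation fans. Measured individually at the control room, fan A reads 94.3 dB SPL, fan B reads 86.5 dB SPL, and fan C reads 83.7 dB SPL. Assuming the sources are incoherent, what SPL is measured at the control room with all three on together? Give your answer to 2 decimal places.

95.28 dB SPL

Incoherent sources sum as intensities:
L_total = 10·log₁₀(10^(94.3/10) + 10^(86.5/10) + 10^(83.7/10)) = 10·log₁₀(3373000000) = 95.28 dB SPL.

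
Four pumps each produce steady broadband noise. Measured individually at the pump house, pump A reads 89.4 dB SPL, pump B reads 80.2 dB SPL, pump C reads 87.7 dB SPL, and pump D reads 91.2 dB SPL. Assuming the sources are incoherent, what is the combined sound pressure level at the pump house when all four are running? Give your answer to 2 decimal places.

94.60 dB SPL

Uncorrelated sources add in intensity (power), not in dB.
L_total = 10·log₁₀(10^(89.4/10) + 10^(80.2/10) + 10^(87.7/10) + 10^(91.2/10)) = 10·log₁₀(2883000000) = 94.60 dB SPL.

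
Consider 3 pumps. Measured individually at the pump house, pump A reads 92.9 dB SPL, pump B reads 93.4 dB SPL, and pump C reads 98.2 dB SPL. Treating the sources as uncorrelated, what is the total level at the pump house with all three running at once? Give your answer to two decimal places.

Uncorrelated sources add in intensity (power), not in dB.
L_total = 10·log₁₀(10^(92.9/10) + 10^(93.4/10) + 10^(98.2/10)) = 10·log₁₀(10745000000) = 100.31 dB SPL.

100.31 dB SPL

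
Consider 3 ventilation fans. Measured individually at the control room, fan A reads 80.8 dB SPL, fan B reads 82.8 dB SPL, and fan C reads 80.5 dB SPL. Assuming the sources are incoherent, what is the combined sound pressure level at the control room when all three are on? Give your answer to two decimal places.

Uncorrelated sources add in intensity (power), not in dB.
L_total = 10·log₁₀(10^(80.8/10) + 10^(82.8/10) + 10^(80.5/10)) = 10·log₁₀(423000000) = 86.26 dB SPL.

86.26 dB SPL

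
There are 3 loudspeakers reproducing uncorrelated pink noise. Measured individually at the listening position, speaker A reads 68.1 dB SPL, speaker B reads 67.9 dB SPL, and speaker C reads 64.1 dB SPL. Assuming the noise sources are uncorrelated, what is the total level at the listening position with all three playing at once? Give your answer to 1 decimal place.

71.8 dB SPL

Uncorrelated sources add in intensity (power), not in dB.
L_total = 10·log₁₀(10^(68.1/10) + 10^(67.9/10) + 10^(64.1/10)) = 10·log₁₀(15190000) = 71.8 dB SPL.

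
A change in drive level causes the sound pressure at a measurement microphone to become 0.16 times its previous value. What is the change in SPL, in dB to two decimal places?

-15.92 dB

Sound pressure is an amplitude quantity: ΔL = 20·log₁₀(p₂/p₁).
20·log₁₀(0.16) = -15.92 dB.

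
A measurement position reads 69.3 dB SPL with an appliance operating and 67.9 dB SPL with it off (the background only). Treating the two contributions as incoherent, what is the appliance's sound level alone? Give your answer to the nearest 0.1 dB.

63.7 dB SPL

Remove the background by subtracting linear intensities:
L_src = 10·log₁₀(10^(69.3/10) − 10^(67.9/10)) = 10·log₁₀(2345000) = 63.7 dB SPL.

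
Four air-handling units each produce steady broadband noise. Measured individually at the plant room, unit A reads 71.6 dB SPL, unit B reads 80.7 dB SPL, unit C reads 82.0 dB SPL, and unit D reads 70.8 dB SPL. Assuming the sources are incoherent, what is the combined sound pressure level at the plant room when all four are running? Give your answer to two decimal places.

84.81 dB SPL

Uncorrelated sources add in intensity (power), not in dB.
L_total = 10·log₁₀(10^(71.6/10) + 10^(80.7/10) + 10^(82.0/10) + 10^(70.8/10)) = 10·log₁₀(302500000) = 84.81 dB SPL.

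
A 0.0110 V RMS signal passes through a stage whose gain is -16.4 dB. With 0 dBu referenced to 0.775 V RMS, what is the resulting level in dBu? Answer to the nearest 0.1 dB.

-53.4 dBu

Input level: 20·log₁₀(0.0110/0.775) = -36.96 dBu.
Output: -36.96 − 16.4 = -53.4 dBu.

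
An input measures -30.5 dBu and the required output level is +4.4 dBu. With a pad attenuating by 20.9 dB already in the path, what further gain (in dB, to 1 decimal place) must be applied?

The required make-up gain is the shortfall in the dB sum.
G = +4.4 − (-30.5) + 20.9 = 55.8 dB.

55.8 dB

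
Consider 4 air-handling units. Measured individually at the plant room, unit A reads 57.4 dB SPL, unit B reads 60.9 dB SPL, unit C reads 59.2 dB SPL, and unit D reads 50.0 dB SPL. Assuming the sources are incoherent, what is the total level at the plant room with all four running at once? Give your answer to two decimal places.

64.33 dB SPL

Add the sources as powers (linear), then convert back to dB:
L_total = 10·log₁₀(10^(57.4/10) + 10^(60.9/10) + 10^(59.2/10) + 10^(50.0/10)) = 10·log₁₀(2712000) = 64.33 dB SPL.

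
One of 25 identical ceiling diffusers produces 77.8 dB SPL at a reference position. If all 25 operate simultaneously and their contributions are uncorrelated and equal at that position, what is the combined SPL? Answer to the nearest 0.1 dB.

25 equal incoherent sources raise the level by 10·log₁₀(25) = 13.98 dB.
L_total = 77.8 + 13.98 = 91.8 dB SPL.

91.8 dB SPL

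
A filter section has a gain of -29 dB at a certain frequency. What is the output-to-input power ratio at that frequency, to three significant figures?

Power ratio = 10^(dB/10).
10^(-29/10) = 10^(-2.900) = 0.00126.

0.00126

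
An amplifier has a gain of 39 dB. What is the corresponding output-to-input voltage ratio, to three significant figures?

Voltage ratio = 10^(dB/20).
10^(39/20) = 10^(1.950) = 89.1.

89.1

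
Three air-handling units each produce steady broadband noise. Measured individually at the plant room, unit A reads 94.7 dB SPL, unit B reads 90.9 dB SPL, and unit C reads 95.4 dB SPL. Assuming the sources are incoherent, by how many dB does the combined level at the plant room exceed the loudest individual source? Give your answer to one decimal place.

3.4 dB

Add the sources as powers (linear), then convert back to dB:
L_total = 10·log₁₀(10^(94.7/10) + 10^(90.9/10) + 10^(95.4/10)) = 98.84 dB SPL.
Excess over the loudest (95.4 dB): 98.84 − 95.4 = 3.4 dB.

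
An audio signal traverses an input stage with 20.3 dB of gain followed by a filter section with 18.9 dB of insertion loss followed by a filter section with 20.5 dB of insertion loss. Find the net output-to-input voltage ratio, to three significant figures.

0.111

Net gain = 20.3 + (−18.9) + (−20.5) = -19.1 dB.
Voltage ratio = 10^(-19.1/20) = 0.111.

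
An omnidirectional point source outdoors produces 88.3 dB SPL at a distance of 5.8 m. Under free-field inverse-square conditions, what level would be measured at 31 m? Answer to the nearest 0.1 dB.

73.7 dB SPL

For a point source in a free field, ΔL = −20·log₁₀(d₂/d₁).
ΔL = −20·log₁₀(31/5.8) = -14.56 dB, so L₂ = 88.3 + (-14.56) = 73.7 dB SPL.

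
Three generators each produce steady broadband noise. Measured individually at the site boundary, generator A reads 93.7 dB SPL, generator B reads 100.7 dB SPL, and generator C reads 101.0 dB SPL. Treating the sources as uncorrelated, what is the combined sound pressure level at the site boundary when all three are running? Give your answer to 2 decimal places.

Uncorrelated sources add in intensity (power), not in dB.
L_total = 10·log₁₀(10^(93.7/10) + 10^(100.7/10) + 10^(101.0/10)) = 10·log₁₀(26682000000) = 104.26 dB SPL.

104.26 dB SPL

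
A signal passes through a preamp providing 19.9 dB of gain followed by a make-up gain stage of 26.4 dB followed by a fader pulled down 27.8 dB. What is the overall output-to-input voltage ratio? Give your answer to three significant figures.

8.41

Net gain = 19.9 + 26.4 + (−27.8) = 18.5 dB.
Voltage ratio = 10^(18.5/20) = 8.41.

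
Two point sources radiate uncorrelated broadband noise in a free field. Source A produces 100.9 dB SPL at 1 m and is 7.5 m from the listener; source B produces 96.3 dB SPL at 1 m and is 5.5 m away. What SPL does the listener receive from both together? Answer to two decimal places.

85.56 dB SPL

At the listener: L_A = 100.9 − 20·log₁₀(7.5) = 83.399 dB; L_B = 96.3 − 20·log₁₀(5.5) = 81.493 dB.
Combined: 10·log₁₀(10^(83.399/10)+10^(81.493/10)) = 85.56 dB SPL.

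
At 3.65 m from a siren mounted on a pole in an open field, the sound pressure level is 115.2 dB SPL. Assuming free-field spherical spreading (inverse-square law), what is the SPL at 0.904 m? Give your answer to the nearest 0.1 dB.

Free-field point source: level drops by 20·log₁₀ of the distance ratio.
ΔL = −20·log₁₀(0.904/3.65) = 12.12 dB, so L₂ = 115.2 + (12.12) = 127.3 dB SPL.

127.3 dB SPL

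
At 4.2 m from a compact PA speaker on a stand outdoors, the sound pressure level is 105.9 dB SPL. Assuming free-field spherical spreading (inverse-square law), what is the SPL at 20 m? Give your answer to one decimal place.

92.3 dB SPL

Inverse-square spreading gives ΔL = −20·log₁₀(d₂/d₁).
ΔL = −20·log₁₀(20/4.2) = -13.56 dB, so L₂ = 105.9 + (-13.56) = 92.3 dB SPL.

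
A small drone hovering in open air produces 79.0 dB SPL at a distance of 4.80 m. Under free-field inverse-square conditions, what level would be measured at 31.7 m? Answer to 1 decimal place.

Free-field point source: level drops by 20·log₁₀ of the distance ratio.
ΔL = −20·log₁₀(31.7/4.80) = -16.40 dB, so L₂ = 79.0 + (-16.40) = 62.6 dB SPL.

62.6 dB SPL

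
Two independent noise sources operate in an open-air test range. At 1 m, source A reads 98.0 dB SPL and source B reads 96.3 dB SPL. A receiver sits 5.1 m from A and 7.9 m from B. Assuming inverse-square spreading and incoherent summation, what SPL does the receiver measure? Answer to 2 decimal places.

84.93 dB SPL

At the listener: L_A = 98.0 − 20·log₁₀(5.1) = 83.849 dB; L_B = 96.3 − 20·log₁₀(7.9) = 78.347 dB.
Combined: 10·log₁₀(10^(83.849/10)+10^(78.347/10)) = 84.93 dB SPL.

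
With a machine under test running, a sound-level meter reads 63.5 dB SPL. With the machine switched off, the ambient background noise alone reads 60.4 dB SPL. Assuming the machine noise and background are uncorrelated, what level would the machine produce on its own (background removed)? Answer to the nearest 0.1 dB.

60.6 dB SPL

Background correction is a power subtraction:
L_src = 10·log₁₀(10^(63.5/10) − 10^(60.4/10)) = 10·log₁₀(1142000) = 60.6 dB SPL.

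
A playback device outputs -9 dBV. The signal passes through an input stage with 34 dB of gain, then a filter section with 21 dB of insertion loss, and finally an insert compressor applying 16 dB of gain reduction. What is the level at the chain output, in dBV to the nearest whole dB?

-12 dBV

Cascaded gains and losses add directly in dB.
-9 + 34 − 21 − 16 = -12 dBV.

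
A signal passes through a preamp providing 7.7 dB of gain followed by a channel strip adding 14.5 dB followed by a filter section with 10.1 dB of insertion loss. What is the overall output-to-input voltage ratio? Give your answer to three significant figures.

Net gain = 7.7 + 14.5 + (−10.1) = 12.1 dB.
Voltage ratio = 10^(12.1/20) = 4.03.

4.03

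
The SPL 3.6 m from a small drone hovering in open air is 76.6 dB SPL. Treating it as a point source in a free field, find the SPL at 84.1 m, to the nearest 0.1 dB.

For a point source in a free field, ΔL = −20·log₁₀(d₂/d₁).
ΔL = −20·log₁₀(84.1/3.6) = -27.37 dB, so L₂ = 76.6 + (-27.37) = 49.2 dB SPL.

49.2 dB SPL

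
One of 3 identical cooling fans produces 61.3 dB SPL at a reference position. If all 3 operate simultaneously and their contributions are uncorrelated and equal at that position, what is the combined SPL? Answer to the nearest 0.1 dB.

3 equal incoherent sources raise the level by 10·log₁₀(3) = 4.77 dB.
L_total = 61.3 + 4.77 = 66.1 dB SPL.

66.1 dB SPL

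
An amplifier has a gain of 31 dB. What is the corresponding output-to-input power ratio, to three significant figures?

1260

Power ratio = 10^(dB/10).
10^(31/10) = 10^(3.100) = 1260.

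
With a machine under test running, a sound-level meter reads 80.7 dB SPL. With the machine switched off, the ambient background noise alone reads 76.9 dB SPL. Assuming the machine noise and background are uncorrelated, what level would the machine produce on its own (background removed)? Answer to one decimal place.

78.4 dB SPL

Background correction is a power subtraction:
L_src = 10·log₁₀(10^(80.7/10) − 10^(76.9/10)) = 10·log₁₀(68510000) = 78.4 dB SPL.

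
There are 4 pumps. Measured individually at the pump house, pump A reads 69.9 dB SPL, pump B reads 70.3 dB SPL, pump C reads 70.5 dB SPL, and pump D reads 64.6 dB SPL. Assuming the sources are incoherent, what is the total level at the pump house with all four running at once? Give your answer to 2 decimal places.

75.39 dB SPL

Add the sources as powers (linear), then convert back to dB:
L_total = 10·log₁₀(10^(69.9/10) + 10^(70.3/10) + 10^(70.5/10) + 10^(64.6/10)) = 10·log₁₀(34590000) = 75.39 dB SPL.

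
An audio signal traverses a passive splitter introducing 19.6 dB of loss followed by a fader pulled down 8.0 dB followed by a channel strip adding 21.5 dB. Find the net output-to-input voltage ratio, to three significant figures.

Net gain = (−19.6) + (−8.0) + 21.5 = -6.1 dB.
Voltage ratio = 10^(-6.1/20) = 0.495.

0.495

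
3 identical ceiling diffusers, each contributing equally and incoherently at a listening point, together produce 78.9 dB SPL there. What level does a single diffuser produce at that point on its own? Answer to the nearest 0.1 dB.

74.1 dB SPL

3 equal incoherent sources add 10·log₁₀(3) = 4.77 dB over one source.
L_one = 78.9 − 4.77 = 74.1 dB SPL.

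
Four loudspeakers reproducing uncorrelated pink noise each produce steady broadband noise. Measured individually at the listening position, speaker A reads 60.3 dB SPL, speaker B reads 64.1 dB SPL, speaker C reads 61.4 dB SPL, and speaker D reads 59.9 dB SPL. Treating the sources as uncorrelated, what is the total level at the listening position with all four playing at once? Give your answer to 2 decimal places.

Uncorrelated sources add in intensity (power), not in dB.
L_total = 10·log₁₀(10^(60.3/10) + 10^(64.1/10) + 10^(61.4/10) + 10^(59.9/10)) = 10·log₁₀(6000000) = 67.78 dB SPL.

67.78 dB SPL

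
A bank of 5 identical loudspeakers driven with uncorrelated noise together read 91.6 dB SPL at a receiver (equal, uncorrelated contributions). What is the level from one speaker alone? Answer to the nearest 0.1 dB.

84.6 dB SPL

5 equal incoherent sources add 10·log₁₀(5) = 6.99 dB over one source.
L_one = 91.6 − 6.99 = 84.6 dB SPL.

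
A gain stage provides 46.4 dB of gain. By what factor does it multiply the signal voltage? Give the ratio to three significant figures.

Voltage ratio = 10^(dB/20).
10^(46.4/20) = 10^(2.320) = 209.

209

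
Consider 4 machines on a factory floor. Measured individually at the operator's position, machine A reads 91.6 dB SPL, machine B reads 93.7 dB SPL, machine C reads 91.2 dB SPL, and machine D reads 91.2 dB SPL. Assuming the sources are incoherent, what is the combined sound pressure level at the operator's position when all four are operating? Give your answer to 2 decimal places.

Uncorrelated sources add in intensity (power), not in dB.
L_total = 10·log₁₀(10^(91.6/10) + 10^(93.7/10) + 10^(91.2/10) + 10^(91.2/10)) = 10·log₁₀(6426000000) = 98.08 dB SPL.

98.08 dB SPL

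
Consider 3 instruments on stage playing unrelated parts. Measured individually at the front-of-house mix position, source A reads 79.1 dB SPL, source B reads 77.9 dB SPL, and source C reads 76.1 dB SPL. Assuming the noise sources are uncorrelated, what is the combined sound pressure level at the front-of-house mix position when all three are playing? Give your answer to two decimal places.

82.64 dB SPL

Add the sources as powers (linear), then convert back to dB:
L_total = 10·log₁₀(10^(79.1/10) + 10^(77.9/10) + 10^(76.1/10)) = 10·log₁₀(183700000) = 82.64 dB SPL.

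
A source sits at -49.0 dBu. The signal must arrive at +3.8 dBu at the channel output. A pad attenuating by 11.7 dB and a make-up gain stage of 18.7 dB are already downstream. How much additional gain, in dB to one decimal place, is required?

45.8 dB

The required make-up gain is the shortfall in the dB sum.
G = +3.8 − (-49.0) + 11.7 − 18.7 = 45.8 dB.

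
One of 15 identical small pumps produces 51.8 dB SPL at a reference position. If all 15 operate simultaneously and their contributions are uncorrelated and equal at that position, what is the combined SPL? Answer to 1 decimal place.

63.6 dB SPL

15 equal incoherent sources raise the level by 10·log₁₀(15) = 11.76 dB.
L_total = 51.8 + 11.76 = 63.6 dB SPL.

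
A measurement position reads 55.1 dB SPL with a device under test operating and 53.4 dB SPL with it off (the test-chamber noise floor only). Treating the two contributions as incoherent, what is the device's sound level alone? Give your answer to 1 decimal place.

50.2 dB SPL

Subtract intensities: L_src = 10·log₁₀(10^(L_total/10) − 10^(L_bg/10)).
L_src = 10·log₁₀(10^(55.1/10) − 10^(53.4/10)) = 10·log₁₀(104800) = 50.2 dB SPL.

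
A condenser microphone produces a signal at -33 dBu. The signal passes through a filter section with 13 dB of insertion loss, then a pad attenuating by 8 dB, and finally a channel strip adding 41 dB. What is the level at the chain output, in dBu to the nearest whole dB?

In dB, series stages simply add:
-33 − 13 − 8 + 41 = -13 dBu.

-13 dBu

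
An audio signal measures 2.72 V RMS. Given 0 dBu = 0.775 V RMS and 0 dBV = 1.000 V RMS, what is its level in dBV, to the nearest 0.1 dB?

dBV = 20·log₁₀(V / 1.000 V).
20·log₁₀(2.72/1.000) = +8.7 dBV.

+8.7 dBV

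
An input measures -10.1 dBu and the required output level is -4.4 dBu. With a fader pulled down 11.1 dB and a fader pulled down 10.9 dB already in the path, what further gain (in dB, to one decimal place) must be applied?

The required make-up gain is the shortfall in the dB sum.
G = -4.4 − (-10.1) + 11.1 + 10.9 = 27.7 dB.

27.7 dB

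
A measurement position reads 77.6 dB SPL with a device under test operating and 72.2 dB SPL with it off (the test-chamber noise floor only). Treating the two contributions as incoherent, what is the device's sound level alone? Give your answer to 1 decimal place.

76.1 dB SPL

Remove the background by subtracting linear intensities:
L_src = 10·log₁₀(10^(77.6/10) − 10^(72.2/10)) = 10·log₁₀(40950000) = 76.1 dB SPL.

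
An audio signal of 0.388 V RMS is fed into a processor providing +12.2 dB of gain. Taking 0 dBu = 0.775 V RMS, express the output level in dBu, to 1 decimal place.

Input level: 20·log₁₀(0.388/0.775) = -6.01 dBu.
Output: -6.01 + 12.2 = +6.2 dBu.

+6.2 dBu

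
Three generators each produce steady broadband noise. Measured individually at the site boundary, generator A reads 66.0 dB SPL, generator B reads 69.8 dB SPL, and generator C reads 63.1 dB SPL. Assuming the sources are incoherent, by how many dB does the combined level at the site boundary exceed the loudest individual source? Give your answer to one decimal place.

2.1 dB

Uncorrelated sources add in intensity (power), not in dB.
L_total = 10·log₁₀(10^(66.0/10) + 10^(69.8/10) + 10^(63.1/10)) = 71.92 dB SPL.
Excess over the loudest (69.8 dB): 71.92 − 69.8 = 2.1 dB.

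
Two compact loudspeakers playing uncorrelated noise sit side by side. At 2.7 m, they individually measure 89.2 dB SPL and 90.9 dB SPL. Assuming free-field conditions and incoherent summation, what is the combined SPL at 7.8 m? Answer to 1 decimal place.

Combined at 2.7 m: 10·log₁₀(10^(89.2/10)+10^(90.9/10)) = 93.14 dB SPL.
Then apply −20·log₁₀(7.8/2.7) = -9.21 dB → 83.9 dB SPL.

83.9 dB SPL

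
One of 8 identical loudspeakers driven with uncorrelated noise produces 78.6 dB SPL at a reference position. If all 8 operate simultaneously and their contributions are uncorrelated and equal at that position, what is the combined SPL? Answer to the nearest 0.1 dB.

8 equal incoherent sources raise the level by 10·log₁₀(8) = 9.03 dB.
L_total = 78.6 + 9.03 = 87.6 dB SPL.

87.6 dB SPL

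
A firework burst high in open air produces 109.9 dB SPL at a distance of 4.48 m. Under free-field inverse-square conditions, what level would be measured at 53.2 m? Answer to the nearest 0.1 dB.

Inverse-square spreading gives ΔL = −20·log₁₀(d₂/d₁).
ΔL = −20·log₁₀(53.2/4.48) = -21.49 dB, so L₂ = 109.9 + (-21.49) = 88.4 dB SPL.

88.4 dB SPL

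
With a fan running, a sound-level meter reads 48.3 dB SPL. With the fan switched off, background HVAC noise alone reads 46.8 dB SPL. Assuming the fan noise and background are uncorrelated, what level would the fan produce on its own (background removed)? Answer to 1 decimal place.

Remove the background by subtracting linear intensities:
L_src = 10·log₁₀(10^(48.3/10) − 10^(46.8/10)) = 10·log₁₀(19750) = 43.0 dB SPL.

43.0 dB SPL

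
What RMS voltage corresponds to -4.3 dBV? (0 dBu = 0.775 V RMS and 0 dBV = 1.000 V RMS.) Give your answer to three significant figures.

V = 1.000 V × 10^(-4.3/20).
= 1.000 × 0.6095 = 0.610 V.

0.610 V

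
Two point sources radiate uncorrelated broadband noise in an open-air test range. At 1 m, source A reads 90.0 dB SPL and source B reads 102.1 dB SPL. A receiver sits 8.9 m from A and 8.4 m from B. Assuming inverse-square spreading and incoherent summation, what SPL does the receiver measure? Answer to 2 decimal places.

At the listener: L_A = 90.0 − 20·log₁₀(8.9) = 71.012 dB; L_B = 102.1 − 20·log₁₀(8.4) = 83.614 dB.
Combined: 10·log₁₀(10^(71.012/10)+10^(83.614/10)) = 83.85 dB SPL.

83.85 dB SPL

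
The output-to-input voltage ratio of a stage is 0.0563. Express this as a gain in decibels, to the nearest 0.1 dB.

Voltage ratio → dB uses the 20·log₁₀ form:
20·log₁₀(0.0563) = -25.0 dB.

-25.0 dB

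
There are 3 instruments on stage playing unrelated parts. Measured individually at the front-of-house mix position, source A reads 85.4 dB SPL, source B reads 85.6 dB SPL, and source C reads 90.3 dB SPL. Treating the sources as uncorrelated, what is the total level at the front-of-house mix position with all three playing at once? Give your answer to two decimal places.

92.51 dB SPL

Incoherent sources sum as intensities:
L_total = 10·log₁₀(10^(85.4/10) + 10^(85.6/10) + 10^(90.3/10)) = 10·log₁₀(1781000000) = 92.51 dB SPL.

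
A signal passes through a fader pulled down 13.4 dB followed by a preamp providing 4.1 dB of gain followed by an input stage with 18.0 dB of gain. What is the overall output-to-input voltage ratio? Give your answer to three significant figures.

2.72

Net gain = (−13.4) + 4.1 + 18.0 = 8.7 dB.
Voltage ratio = 10^(8.7/20) = 2.72.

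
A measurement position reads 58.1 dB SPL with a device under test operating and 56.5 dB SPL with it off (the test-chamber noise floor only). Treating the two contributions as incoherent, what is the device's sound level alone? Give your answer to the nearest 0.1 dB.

Subtract intensities: L_src = 10·log₁₀(10^(L_total/10) − 10^(L_bg/10)).
L_src = 10·log₁₀(10^(58.1/10) − 10^(56.5/10)) = 10·log₁₀(199000) = 53.0 dB SPL.

53.0 dB SPL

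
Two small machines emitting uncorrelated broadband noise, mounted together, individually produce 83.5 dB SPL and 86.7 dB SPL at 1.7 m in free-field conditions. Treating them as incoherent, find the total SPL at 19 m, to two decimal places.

67.43 dB SPL

Combined at 1.7 m: 10·log₁₀(10^(83.5/10)+10^(86.7/10)) = 88.399 dB SPL.
Then apply −20·log₁₀(19/1.7) = -20.966 dB → 67.43 dB SPL.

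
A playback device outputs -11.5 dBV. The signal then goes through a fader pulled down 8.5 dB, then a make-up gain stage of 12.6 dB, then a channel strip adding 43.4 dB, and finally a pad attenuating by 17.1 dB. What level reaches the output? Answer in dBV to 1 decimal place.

+18.9 dBV

Cascaded gains and losses add directly in dB.
-11.5 − 8.5 + 12.6 + 43.4 − 17.1 = +18.9 dBV.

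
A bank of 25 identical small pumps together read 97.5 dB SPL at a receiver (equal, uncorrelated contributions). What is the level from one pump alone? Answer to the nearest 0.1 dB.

25 equal incoherent sources add 10·log₁₀(25) = 13.98 dB over one source.
L_one = 97.5 − 13.98 = 83.5 dB SPL.

83.5 dB SPL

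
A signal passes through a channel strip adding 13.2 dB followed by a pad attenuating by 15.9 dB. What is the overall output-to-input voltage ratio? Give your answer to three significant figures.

Net gain = 13.2 + (−15.9) = -2.7 dB.
Voltage ratio = 10^(-2.7/20) = 0.733.

0.733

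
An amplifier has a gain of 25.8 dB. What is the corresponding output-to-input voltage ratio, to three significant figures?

Voltage ratio = 10^(dB/20).
10^(25.8/20) = 10^(1.290) = 19.5.

19.5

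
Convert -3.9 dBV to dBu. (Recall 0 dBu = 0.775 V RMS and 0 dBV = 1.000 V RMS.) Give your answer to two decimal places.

The offset between the scales is 20·log₁₀(0.775/1.000) = −2.214 dB.
So dBu = -3.9 + 2.214 = -1.69 dBu.

-1.69 dBu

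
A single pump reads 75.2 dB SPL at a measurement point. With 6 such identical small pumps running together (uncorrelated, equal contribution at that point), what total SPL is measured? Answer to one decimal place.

83.0 dB SPL

6 equal incoherent sources raise the level by 10·log₁₀(6) = 7.78 dB.
L_total = 75.2 + 7.78 = 83.0 dB SPL.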